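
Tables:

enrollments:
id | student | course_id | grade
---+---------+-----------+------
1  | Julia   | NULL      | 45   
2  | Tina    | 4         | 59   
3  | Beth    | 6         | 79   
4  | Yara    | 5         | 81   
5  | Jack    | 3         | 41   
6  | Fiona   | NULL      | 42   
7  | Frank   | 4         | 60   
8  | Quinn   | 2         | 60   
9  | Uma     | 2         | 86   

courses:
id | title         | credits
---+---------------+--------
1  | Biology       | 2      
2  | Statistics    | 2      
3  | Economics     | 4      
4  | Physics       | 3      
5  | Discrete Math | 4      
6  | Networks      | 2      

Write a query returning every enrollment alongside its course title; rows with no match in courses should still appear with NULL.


LEFT JOIN keeps every row from enrollments (the left table); where course_id has no match in courses, the course columns become NULL. Walk through each enrollment:
  - enrollment 1 (Julia): course_id=NULL, no match -> kept with NULL
  - enrollment 2 (Tina): course_id=4 -> matches Physics
  - enrollment 3 (Beth): course_id=6 -> matches Networks
  - enrollment 4 (Yara): course_id=5 -> matches Discrete Math
  - enrollment 5 (Jack): course_id=3 -> matches Economics
  - enrollment 6 (Fiona): course_id=NULL, no match -> kept with NULL
  - enrollment 7 (Frank): course_id=4 -> matches Physics
  - enrollment 8 (Quinn): course_id=2 -> matches Statistics
  - enrollment 9 (Uma): course_id=2 -> matches Statistics
All 9 rows appear; 2 have NULL course.

SQL:
SELECT a.student, b.title AS course
FROM enrollments a
LEFT JOIN courses b ON a.course_id = b.id

Result:
student | course       
--------+--------------
Julia   | NULL         
Tina    | Physics      
Beth    | Networks     
Yara    | Discrete Math
Jack    | Economics    
Fiona   | NULL         
Frank   | Physics      
Quinn   | Statistics   
Uma     | Statistics   


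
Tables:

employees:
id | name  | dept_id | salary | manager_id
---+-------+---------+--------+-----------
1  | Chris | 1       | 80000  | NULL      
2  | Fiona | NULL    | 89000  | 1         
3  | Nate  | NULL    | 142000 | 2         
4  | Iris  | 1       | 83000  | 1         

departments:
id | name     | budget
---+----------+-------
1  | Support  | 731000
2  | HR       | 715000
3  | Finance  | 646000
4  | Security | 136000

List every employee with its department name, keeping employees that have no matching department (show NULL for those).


LEFT JOIN keeps every row from employees (the left table); where dept_id has no match in departments, the department columns become NULL. Walk through each employee:
  - employee 1 (Chris): dept_id=1 -> matches Support
  - employee 2 (Fiona): dept_id=NULL, no match -> kept with NULL
  - employee 3 (Nate): dept_id=NULL, no match -> kept with NULL
  - employee 4 (Iris): dept_id=1 -> matches Support
All 4 rows appear; 2 have NULL department.

SQL:
SELECT a.name, b.name AS department
FROM employees a
LEFT JOIN departments b ON a.dept_id = b.id

Result:
name  | department
------+-----------
Chris | Support   
Fiona | NULL      
Nate  | NULL      
Iris  | Support   


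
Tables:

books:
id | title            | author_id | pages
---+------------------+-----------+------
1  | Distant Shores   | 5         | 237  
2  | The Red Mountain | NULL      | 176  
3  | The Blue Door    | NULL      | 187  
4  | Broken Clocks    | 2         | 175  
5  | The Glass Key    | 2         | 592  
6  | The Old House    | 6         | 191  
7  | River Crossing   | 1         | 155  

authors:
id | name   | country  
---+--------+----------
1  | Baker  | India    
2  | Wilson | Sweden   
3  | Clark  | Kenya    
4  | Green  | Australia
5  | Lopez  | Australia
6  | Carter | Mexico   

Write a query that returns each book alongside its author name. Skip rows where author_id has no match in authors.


INNER JOIN keeps only books rows whose author_id matches an id in authors. Walk through each book:
  - book 1 (Distant Shores): author_id=5 -> matches Lopez
  - book 2 (The Red Mountain): author_id=NULL, no match -> dropped
  - book 3 (The Blue Door): author_id=NULL, no match -> dropped
  - book 4 (Broken Clocks): author_id=2 -> matches Wilson
  - book 5 (The Glass Key): author_id=2 -> matches Wilson
  - book 6 (The Old House): author_id=6 -> matches Carter
  - book 7 (River Crossing): author_id=1 -> matches Baker
So 2 of 7 rows are dropped.

SQL:
SELECT a.title, b.name AS author
FROM books a
INNER JOIN authors b ON a.author_id = b.id

Result:
title          | author
---------------+-------
Distant Shores | Lopez 
Broken Clocks  | Wilson
The Glass Key  | Wilson
The Old House  | Carter
River Crossing | Baker 


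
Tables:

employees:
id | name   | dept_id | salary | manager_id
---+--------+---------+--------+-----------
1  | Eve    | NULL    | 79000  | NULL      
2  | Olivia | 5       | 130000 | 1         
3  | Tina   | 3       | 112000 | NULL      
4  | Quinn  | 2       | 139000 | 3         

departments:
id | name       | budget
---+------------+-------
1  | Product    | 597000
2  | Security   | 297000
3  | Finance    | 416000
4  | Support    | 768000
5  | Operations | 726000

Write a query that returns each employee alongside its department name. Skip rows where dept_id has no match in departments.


INNER JOIN keeps only employees rows whose dept_id matches an id in departments. Walk through each employee:
  - employee 1 (Eve): dept_id=NULL, no match -> dropped
  - employee 2 (Olivia): dept_id=5 -> matches Operations
  - employee 3 (Tina): dept_id=3 -> matches Finance
  - employee 4 (Quinn): dept_id=2 -> matches Security
So 1 of 4 rows is dropped.

SQL:
SELECT a.name, b.name AS department
FROM employees a
INNER JOIN departments b ON a.dept_id = b.id

Result:
name   | department
-------+-----------
Olivia | Operations
Tina   | Finance   
Quinn  | Security  


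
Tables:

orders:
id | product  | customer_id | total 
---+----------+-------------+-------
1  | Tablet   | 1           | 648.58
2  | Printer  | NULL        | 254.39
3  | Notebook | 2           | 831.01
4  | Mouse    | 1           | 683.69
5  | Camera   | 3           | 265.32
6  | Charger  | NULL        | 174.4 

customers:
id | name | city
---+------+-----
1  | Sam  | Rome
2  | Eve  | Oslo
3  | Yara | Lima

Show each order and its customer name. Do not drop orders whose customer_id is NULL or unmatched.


LEFT JOIN keeps every row from orders (the left table); where customer_id has no match in customers, the customer columns become NULL. Walk through each order:
  - order 1 (Tablet): customer_id=1 -> matches Sam
  - order 2 (Printer): customer_id=NULL, no match -> kept with NULL
  - order 3 (Notebook): customer_id=2 -> matches Eve
  - order 4 (Mouse): customer_id=1 -> matches Sam
  - order 5 (Camera): customer_id=3 -> matches Yara
  - order 6 (Charger): customer_id=NULL, no match -> kept with NULL
All 6 rows appear; 2 have NULL customer.

SQL:
SELECT a.product, b.name AS customer
FROM orders a
LEFT JOIN customers b ON a.customer_id = b.id

Result:
product  | customer
---------+---------
Tablet   | Sam     
Printer  | NULL    
Notebook | Eve     
Mouse    | Sam     
Camera   | Yara    
Charger  | NULL    


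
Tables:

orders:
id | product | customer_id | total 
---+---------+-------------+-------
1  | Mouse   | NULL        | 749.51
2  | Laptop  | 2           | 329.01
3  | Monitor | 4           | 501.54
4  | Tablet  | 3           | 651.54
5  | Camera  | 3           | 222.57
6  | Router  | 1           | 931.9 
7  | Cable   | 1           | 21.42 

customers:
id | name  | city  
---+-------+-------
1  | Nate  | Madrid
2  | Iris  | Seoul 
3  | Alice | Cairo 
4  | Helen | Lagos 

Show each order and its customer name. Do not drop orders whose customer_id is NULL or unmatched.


LEFT JOIN keeps every row from orders (the left table); where customer_id has no match in customers, the customer columns become NULL. Walk through each order:
  - order 1 (Mouse): customer_id=NULL, no match -> kept with NULL
  - order 2 (Laptop): customer_id=2 -> matches Iris
  - order 3 (Monitor): customer_id=4 -> matches Helen
  - order 4 (Tablet): customer_id=3 -> matches Alice
  - order 5 (Camera): customer_id=3 -> matches Alice
  - order 6 (Router): customer_id=1 -> matches Nate
  - order 7 (Cable): customer_id=1 -> matches Nate
All 7 rows appear; 1 has NULL customer.

SQL:
SELECT a.product, b.name AS customer
FROM orders a
LEFT JOIN customers b ON a.customer_id = b.id

Result:
product | customer
--------+---------
Mouse   | NULL    
Laptop  | Iris    
Monitor | Helen   
Tablet  | Alice   
Camera  | Alice   
Router  | Nate    
Cable   | Nate    


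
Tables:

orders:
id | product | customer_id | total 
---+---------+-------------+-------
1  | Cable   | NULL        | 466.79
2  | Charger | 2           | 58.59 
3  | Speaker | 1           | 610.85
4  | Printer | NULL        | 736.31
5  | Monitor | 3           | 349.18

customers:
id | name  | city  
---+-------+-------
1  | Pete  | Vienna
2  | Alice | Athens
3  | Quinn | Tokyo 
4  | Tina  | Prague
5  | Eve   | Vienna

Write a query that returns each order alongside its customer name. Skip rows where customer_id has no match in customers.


INNER JOIN keeps only orders rows whose customer_id matches an id in customers. Walk through each order:
  - order 1 (Cable): customer_id=NULL, no match -> dropped
  - order 2 (Charger): customer_id=2 -> matches Alice
  - order 3 (Speaker): customer_id=1 -> matches Pete
  - order 4 (Printer): customer_id=NULL, no match -> dropped
  - order 5 (Monitor): customer_id=3 -> matches Quinn
So 2 of 5 rows are dropped.

SQL:
SELECT a.product, b.name AS customer
FROM orders a
INNER JOIN customers b ON a.customer_id = b.id

Result:
product | customer
--------+---------
Charger | Alice   
Speaker | Pete    
Monitor | Quinn   


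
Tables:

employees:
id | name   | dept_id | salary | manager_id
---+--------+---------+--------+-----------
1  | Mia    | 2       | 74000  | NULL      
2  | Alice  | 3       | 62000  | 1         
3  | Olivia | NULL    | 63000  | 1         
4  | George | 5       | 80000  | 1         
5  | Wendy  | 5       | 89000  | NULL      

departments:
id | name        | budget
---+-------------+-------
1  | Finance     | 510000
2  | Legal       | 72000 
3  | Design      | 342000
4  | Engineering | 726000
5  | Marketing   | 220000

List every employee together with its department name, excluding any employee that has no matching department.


INNER JOIN keeps only employees rows whose dept_id matches an id in departments. Walk through each employee:
  - employee 1 (Mia): dept_id=2 -> matches Legal
  - employee 2 (Alice): dept_id=3 -> matches Design
  - employee 3 (Olivia): dept_id=NULL, no match -> dropped
  - employee 4 (George): dept_id=5 -> matches Marketing
  - employee 5 (Wendy): dept_id=5 -> matches Marketing
So 1 of 5 rows is dropped.

SQL:
SELECT a.name, b.name AS department
FROM employees a
INNER JOIN departments b ON a.dept_id = b.id

Result:
name   | department
-------+-----------
Mia    | Legal     
Alice  | Design    
George | Marketing 
Wendy  | Marketing 


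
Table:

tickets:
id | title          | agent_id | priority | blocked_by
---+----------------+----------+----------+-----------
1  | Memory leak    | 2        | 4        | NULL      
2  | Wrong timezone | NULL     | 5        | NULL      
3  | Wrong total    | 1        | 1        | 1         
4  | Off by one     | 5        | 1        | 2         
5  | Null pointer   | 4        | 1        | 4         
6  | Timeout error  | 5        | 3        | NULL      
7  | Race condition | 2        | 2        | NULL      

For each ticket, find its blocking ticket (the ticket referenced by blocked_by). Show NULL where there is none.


This is a self-join: tickets is joined to a second copy of itself, matching each row's blocked_by to another row's id. Use LEFT JOIN so rows with blocked_by=NULL are kept.
  - ticket 1 (Memory leak): blocked_by=NULL -> NULL
  - ticket 2 (Wrong timezone): blocked_by=NULL -> NULL
  - ticket 3 (Wrong total): blocked_by=1 -> Memory leak
  - ticket 4 (Off by one): blocked_by=2 -> Wrong timezone
  - ticket 5 (Null pointer): blocked_by=4 -> Off by one
  - ticket 6 (Timeout error): blocked_by=NULL -> NULL
  - ticket 7 (Race condition): blocked_by=NULL -> NULL

SQL:
SELECT a.title AS item, b.title AS blocked_by
FROM tickets a
LEFT JOIN tickets b ON a.blocked_by = b.id

Result:
item           | blocked_by    
---------------+---------------
Memory leak    | NULL          
Wrong timezone | NULL          
Wrong total    | Memory leak   
Off by one     | Wrong timezone
Null pointer   | Off by one    
Timeout error  | NULL          
Race condition | NULL          


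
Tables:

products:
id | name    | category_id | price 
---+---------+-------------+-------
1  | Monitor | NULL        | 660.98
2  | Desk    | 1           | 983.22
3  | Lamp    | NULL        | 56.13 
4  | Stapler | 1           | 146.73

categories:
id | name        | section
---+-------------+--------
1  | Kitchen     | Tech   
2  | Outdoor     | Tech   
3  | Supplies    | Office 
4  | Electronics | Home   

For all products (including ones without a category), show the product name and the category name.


LEFT JOIN keeps every row from products (the left table); where category_id has no match in categories, the category columns become NULL. Walk through each product:
  - product 1 (Monitor): category_id=NULL, no match -> kept with NULL
  - product 2 (Desk): category_id=1 -> matches Kitchen
  - product 3 (Lamp): category_id=NULL, no match -> kept with NULL
  - product 4 (Stapler): category_id=1 -> matches Kitchen
All 4 rows appear; 2 have NULL category.

SQL:
SELECT a.name, b.name AS category
FROM products a
LEFT JOIN categories b ON a.category_id = b.id

Result:
name    | category
--------+---------
Monitor | NULL    
Desk    | Kitchen 
Lamp    | NULL    
Stapler | Kitchen 


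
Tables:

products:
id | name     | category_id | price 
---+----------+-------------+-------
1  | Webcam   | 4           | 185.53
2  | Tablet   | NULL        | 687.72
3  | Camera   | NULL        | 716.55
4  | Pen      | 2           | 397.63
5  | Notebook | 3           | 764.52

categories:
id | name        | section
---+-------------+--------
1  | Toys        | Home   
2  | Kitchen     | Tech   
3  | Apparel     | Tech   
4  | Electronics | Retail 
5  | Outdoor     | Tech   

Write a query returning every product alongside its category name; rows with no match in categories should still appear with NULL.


LEFT JOIN keeps every row from products (the left table); where category_id has no match in categories, the category columns become NULL. Walk through each product:
  - product 1 (Webcam): category_id=4 -> matches Electronics
  - product 2 (Tablet): category_id=NULL, no match -> kept with NULL
  - product 3 (Camera): category_id=NULL, no match -> kept with NULL
  - product 4 (Pen): category_id=2 -> matches Kitchen
  - product 5 (Notebook): category_id=3 -> matches Apparel
All 5 rows appear; 2 have NULL category.

SQL:
SELECT a.name, b.name AS category
FROM products a
LEFT JOIN categories b ON a.category_id = b.id

Result:
name     | category   
---------+------------
Webcam   | Electronics
Tablet   | NULL       
Camera   | NULL       
Pen      | Kitchen    
Notebook | Apparel    


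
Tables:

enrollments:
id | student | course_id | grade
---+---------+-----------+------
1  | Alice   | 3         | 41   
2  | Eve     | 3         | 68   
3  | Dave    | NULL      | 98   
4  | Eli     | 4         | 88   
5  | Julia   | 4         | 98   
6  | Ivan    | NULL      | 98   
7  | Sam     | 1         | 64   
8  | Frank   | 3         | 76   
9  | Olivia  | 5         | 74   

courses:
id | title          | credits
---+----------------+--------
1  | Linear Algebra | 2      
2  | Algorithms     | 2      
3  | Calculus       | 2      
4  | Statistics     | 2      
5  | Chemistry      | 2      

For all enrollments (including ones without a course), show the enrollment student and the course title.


LEFT JOIN keeps every row from enrollments (the left table); where course_id has no match in courses, the course columns become NULL. Walk through each enrollment:
  - enrollment 1 (Alice): course_id=3 -> matches Calculus
  - enrollment 2 (Eve): course_id=3 -> matches Calculus
  - enrollment 3 (Dave): course_id=NULL, no match -> kept with NULL
  - enrollment 4 (Eli): course_id=4 -> matches Statistics
  - enrollment 5 (Julia): course_id=4 -> matches Statistics
  - enrollment 6 (Ivan): course_id=NULL, no match -> kept with NULL
  - enrollment 7 (Sam): course_id=1 -> matches Linear Algebra
  - enrollment 8 (Frank): course_id=3 -> matches Calculus
  - enrollment 9 (Olivia): course_id=5 -> matches Chemistry
All 9 rows appear; 2 have NULL course.

SQL:
SELECT a.student, b.title AS course
FROM enrollments a
LEFT JOIN courses b ON a.course_id = b.id

Result:
student | course        
--------+---------------
Alice   | Calculus      
Eve     | Calculus      
Dave    | NULL          
Eli     | Statistics    
Julia   | Statistics    
Ivan    | NULL          
Sam     | Linear Algebra
Frank   | Calculus      
Olivia  | Chemistry     


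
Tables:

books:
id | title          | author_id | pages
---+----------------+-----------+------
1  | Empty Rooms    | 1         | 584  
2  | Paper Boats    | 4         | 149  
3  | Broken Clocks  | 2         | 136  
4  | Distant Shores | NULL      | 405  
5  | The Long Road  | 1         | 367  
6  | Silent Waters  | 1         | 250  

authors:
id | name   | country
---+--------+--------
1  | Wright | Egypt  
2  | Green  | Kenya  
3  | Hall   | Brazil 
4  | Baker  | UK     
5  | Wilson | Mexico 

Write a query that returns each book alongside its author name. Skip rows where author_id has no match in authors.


INNER JOIN keeps only books rows whose author_id matches an id in authors. Walk through each book:
  - book 1 (Empty Rooms): author_id=1 -> matches Wright
  - book 2 (Paper Boats): author_id=4 -> matches Baker
  - book 3 (Broken Clocks): author_id=2 -> matches Green
  - book 4 (Distant Shores): author_id=NULL, no match -> dropped
  - book 5 (The Long Road): author_id=1 -> matches Wright
  - book 6 (Silent Waters): author_id=1 -> matches Wright
So 1 of 6 rows is dropped.

SQL:
SELECT a.title, b.name AS author
FROM books a
INNER JOIN authors b ON a.author_id = b.id

Result:
title         | author
--------------+-------
Empty Rooms   | Wright
Paper Boats   | Baker 
Broken Clocks | Green 
The Long Road | Wright
Silent Waters | Wright


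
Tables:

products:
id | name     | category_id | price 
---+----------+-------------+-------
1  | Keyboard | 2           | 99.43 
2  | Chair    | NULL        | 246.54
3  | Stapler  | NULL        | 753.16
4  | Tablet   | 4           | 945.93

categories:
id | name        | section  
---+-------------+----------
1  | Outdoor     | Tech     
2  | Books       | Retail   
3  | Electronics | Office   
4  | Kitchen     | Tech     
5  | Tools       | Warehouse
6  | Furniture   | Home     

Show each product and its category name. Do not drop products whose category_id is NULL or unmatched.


LEFT JOIN keeps every row from products (the left table); where category_id has no match in categories, the category columns become NULL. Walk through each product:
  - product 1 (Keyboard): category_id=2 -> matches Books
  - product 2 (Chair): category_id=NULL, no match -> kept with NULL
  - product 3 (Stapler): category_id=NULL, no match -> kept with NULL
  - product 4 (Tablet): category_id=4 -> matches Kitchen
All 4 rows appear; 2 have NULL category.

SQL:
SELECT a.name, b.name AS category
FROM products a
LEFT JOIN categories b ON a.category_id = b.id

Result:
name     | category
---------+---------
Keyboard | Books   
Chair    | NULL    
Stapler  | NULL    
Tablet   | Kitchen 


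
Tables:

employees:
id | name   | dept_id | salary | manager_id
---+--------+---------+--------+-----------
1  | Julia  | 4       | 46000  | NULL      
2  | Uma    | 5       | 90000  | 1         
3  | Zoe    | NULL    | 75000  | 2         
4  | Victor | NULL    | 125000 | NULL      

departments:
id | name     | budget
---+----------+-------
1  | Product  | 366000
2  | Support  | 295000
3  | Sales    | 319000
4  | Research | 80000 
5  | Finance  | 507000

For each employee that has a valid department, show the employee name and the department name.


INNER JOIN keeps only employees rows whose dept_id matches an id in departments. Walk through each employee:
  - employee 1 (Julia): dept_id=4 -> matches Research
  - employee 2 (Uma): dept_id=5 -> matches Finance
  - employee 3 (Zoe): dept_id=NULL, no match -> dropped
  - employee 4 (Victor): dept_id=NULL, no match -> dropped
So 2 of 4 rows are dropped.

SQL:
SELECT a.name, b.name AS department
FROM employees a
INNER JOIN departments b ON a.dept_id = b.id

Result:
name  | department
------+-----------
Julia | Research  
Uma   | Finance   


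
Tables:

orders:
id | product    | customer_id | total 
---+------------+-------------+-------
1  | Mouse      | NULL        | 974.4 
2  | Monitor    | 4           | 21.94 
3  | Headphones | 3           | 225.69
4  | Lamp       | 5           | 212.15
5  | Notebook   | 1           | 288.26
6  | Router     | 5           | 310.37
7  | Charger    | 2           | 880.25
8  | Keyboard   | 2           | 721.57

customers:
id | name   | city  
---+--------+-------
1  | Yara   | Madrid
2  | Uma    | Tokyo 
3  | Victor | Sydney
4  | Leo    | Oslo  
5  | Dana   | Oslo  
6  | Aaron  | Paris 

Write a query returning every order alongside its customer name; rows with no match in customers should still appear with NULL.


LEFT JOIN keeps every row from orders (the left table); where customer_id has no match in customers, the customer columns become NULL. Walk through each order:
  - order 1 (Mouse): customer_id=NULL, no match -> kept with NULL
  - order 2 (Monitor): customer_id=4 -> matches Leo
  - order 3 (Headphones): customer_id=3 -> matches Victor
  - order 4 (Lamp): customer_id=5 -> matches Dana
  - order 5 (Notebook): customer_id=1 -> matches Yara
  - order 6 (Router): customer_id=5 -> matches Dana
  - order 7 (Charger): customer_id=2 -> matches Uma
  - order 8 (Keyboard): customer_id=2 -> matches Uma
All 8 rows appear; 1 has NULL customer.

SQL:
SELECT a.product, b.name AS customer
FROM orders a
LEFT JOIN customers b ON a.customer_id = b.id

Result:
product    | customer
-----------+---------
Mouse      | NULL    
Monitor    | Leo     
Headphones | Victor  
Lamp       | Dana    
Notebook   | Yara    
Router     | Dana    
Charger    | Uma     
Keyboard   | Uma     


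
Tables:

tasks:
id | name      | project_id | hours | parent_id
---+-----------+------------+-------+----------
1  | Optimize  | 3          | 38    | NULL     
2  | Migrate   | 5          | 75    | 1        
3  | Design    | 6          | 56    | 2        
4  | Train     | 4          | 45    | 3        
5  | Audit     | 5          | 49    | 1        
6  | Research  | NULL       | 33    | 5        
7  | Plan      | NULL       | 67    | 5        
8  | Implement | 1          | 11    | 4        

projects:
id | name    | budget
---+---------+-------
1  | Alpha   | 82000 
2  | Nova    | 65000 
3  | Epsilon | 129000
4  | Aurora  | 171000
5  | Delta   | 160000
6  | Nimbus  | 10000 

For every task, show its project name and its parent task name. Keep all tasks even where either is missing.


Two LEFT JOINs from the same base table tasks: one to projects via project_id, one to tasks itself via parent_id. Both are LEFT so every task is preserved.
Match against projects:
  - task 1 (Optimize): project_id=3 -> matches Epsilon
  - task 2 (Migrate): project_id=5 -> matches Delta
  - task 3 (Design): project_id=6 -> matches Nimbus
  - task 4 (Train): project_id=4 -> matches Aurora
  - task 5 (Audit): project_id=5 -> matches Delta
  - task 6 (Research): project_id=NULL, no match -> kept with NULL
  - task 7 (Plan): project_id=NULL, no match -> kept with NULL
  - task 8 (Implement): project_id=1 -> matches Alpha
Match against tasks (self):
  - task 1 (Optimize): parent_id=NULL -> NULL
  - task 2 (Migrate): parent_id=1 -> Optimize
  - task 3 (Design): parent_id=2 -> Migrate
  - task 4 (Train): parent_id=3 -> Design
  - task 5 (Audit): parent_id=1 -> Optimize
  - task 6 (Research): parent_id=5 -> Audit
  - task 7 (Plan): parent_id=5 -> Audit
  - task 8 (Implement): parent_id=4 -> Train

SQL:
SELECT a.name, b.name AS project, c.name AS parent
FROM tasks a
LEFT JOIN projects b ON a.project_id = b.id
LEFT JOIN tasks c ON a.parent_id = c.id

Result:
name      | project | parent  
----------+---------+---------
Optimize  | Epsilon | NULL    
Migrate   | Delta   | Optimize
Design    | Nimbus  | Migrate 
Train     | Aurora  | Design  
Audit     | Delta   | Optimize
Research  | NULL    | Audit   
Plan      | NULL    | Audit   
Implement | Alpha   | Train   


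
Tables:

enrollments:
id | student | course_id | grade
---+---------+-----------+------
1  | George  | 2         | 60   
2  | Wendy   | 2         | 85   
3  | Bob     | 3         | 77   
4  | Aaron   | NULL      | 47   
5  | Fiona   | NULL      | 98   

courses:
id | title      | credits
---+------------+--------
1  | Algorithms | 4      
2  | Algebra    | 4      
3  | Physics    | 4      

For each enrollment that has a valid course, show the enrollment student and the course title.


INNER JOIN keeps only enrollments rows whose course_id matches an id in courses. Walk through each enrollment:
  - enrollment 1 (George): course_id=2 -> matches Algebra
  - enrollment 2 (Wendy): course_id=2 -> matches Algebra
  - enrollment 3 (Bob): course_id=3 -> matches Physics
  - enrollment 4 (Aaron): course_id=NULL, no match -> dropped
  - enrollment 5 (Fiona): course_id=NULL, no match -> dropped
So 2 of 5 rows are dropped.

SQL:
SELECT a.student, b.title AS course
FROM enrollments a
INNER JOIN courses b ON a.course_id = b.id

Result:
student | course 
--------+--------
George  | Algebra
Wendy   | Algebra
Bob     | Physics


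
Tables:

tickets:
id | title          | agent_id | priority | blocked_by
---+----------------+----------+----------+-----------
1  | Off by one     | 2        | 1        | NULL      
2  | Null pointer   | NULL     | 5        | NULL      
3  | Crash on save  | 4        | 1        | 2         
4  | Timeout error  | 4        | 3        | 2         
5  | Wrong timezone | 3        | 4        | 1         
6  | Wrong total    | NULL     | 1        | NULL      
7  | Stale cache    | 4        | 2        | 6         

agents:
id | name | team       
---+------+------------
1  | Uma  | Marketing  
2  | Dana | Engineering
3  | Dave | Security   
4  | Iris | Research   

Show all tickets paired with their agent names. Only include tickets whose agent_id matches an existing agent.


INNER JOIN keeps only tickets rows whose agent_id matches an id in agents. Walk through each ticket:
  - ticket 1 (Off by one): agent_id=2 -> matches Dana
  - ticket 2 (Null pointer): agent_id=NULL, no match -> dropped
  - ticket 3 (Crash on save): agent_id=4 -> matches Iris
  - ticket 4 (Timeout error): agent_id=4 -> matches Iris
  - ticket 5 (Wrong timezone): agent_id=3 -> matches Dave
  - ticket 6 (Wrong total): agent_id=NULL, no match -> dropped
  - ticket 7 (Stale cache): agent_id=4 -> matches Iris
So 2 of 7 rows are dropped.

SQL:
SELECT a.title, b.name AS agent
FROM tickets a
INNER JOIN agents b ON a.agent_id = b.id

Result:
title          | agent
---------------+------
Off by one     | Dana 
Crash on save  | Iris 
Timeout error  | Iris 
Wrong timezone | Dave 
Stale cache    | Iris 


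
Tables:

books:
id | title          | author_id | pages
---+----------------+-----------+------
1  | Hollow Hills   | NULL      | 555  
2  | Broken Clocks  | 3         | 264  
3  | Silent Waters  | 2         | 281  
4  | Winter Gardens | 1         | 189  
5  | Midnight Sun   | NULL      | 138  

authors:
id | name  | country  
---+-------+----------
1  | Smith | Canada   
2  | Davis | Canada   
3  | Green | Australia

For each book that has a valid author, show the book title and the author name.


INNER JOIN keeps only books rows whose author_id matches an id in authors. Walk through each book:
  - book 1 (Hollow Hills): author_id=NULL, no match -> dropped
  - book 2 (Broken Clocks): author_id=3 -> matches Green
  - book 3 (Silent Waters): author_id=2 -> matches Davis
  - book 4 (Winter Gardens): author_id=1 -> matches Smith
  - book 5 (Midnight Sun): author_id=NULL, no match -> dropped
So 2 of 5 rows are dropped.

SQL:
SELECT a.title, b.name AS author
FROM books a
INNER JOIN authors b ON a.author_id = b.id

Result:
title          | author
---------------+-------
Broken Clocks  | Green 
Silent Waters  | Davis 
Winter Gardens | Smith 


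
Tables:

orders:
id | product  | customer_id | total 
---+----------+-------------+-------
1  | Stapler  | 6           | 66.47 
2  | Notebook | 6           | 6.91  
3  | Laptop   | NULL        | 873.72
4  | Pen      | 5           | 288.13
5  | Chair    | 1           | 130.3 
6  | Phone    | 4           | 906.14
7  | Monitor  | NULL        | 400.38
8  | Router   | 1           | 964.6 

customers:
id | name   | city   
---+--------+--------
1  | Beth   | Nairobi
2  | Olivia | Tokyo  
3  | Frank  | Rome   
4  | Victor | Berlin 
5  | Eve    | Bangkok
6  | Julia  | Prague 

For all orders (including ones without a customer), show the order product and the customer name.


LEFT JOIN keeps every row from orders (the left table); where customer_id has no match in customers, the customer columns become NULL. Walk through each order:
  - order 1 (Stapler): customer_id=6 -> matches Julia
  - order 2 (Notebook): customer_id=6 -> matches Julia
  - order 3 (Laptop): customer_id=NULL, no match -> kept with NULL
  - order 4 (Pen): customer_id=5 -> matches Eve
  - order 5 (Chair): customer_id=1 -> matches Beth
  - order 6 (Phone): customer_id=4 -> matches Victor
  - order 7 (Monitor): customer_id=NULL, no match -> kept with NULL
  - order 8 (Router): customer_id=1 -> matches Beth
All 8 rows appear; 2 have NULL customer.

SQL:
SELECT a.product, b.name AS customer
FROM orders a
LEFT JOIN customers b ON a.customer_id = b.id

Result:
product  | customer
---------+---------
Stapler  | Julia   
Notebook | Julia   
Laptop   | NULL    
Pen      | Eve     
Chair    | Beth    
Phone    | Victor  
Monitor  | NULL    
Router   | Beth    


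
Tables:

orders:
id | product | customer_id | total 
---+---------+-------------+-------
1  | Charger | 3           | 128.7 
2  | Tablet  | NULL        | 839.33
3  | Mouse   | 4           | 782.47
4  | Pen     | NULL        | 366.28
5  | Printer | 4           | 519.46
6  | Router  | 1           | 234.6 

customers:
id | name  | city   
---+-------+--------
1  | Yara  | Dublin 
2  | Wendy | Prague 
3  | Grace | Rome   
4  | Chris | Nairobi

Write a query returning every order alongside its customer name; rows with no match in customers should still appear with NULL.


LEFT JOIN keeps every row from orders (the left table); where customer_id has no match in customers, the customer columns become NULL. Walk through each order:
  - order 1 (Charger): customer_id=3 -> matches Grace
  - order 2 (Tablet): customer_id=NULL, no match -> kept with NULL
  - order 3 (Mouse): customer_id=4 -> matches Chris
  - order 4 (Pen): customer_id=NULL, no match -> kept with NULL
  - order 5 (Printer): customer_id=4 -> matches Chris
  - order 6 (Router): customer_id=1 -> matches Yara
All 6 rows appear; 2 have NULL customer.

SQL:
SELECT a.product, b.name AS customer
FROM orders a
LEFT JOIN customers b ON a.customer_id = b.id

Result:
product | customer
--------+---------
Charger | Grace   
Tablet  | NULL    
Mouse   | Chris   
Pen     | NULL    
Printer | Chris   
Router  | Yara    


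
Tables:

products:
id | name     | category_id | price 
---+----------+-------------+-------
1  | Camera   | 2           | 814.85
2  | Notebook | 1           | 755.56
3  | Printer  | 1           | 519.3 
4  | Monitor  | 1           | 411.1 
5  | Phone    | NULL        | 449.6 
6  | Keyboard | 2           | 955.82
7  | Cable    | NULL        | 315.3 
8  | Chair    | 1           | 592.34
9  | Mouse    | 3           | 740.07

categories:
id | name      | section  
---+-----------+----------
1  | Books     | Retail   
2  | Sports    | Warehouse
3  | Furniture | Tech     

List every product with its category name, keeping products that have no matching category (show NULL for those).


LEFT JOIN keeps every row from products (the left table); where category_id has no match in categories, the category columns become NULL. Walk through each product:
  - product 1 (Camera): category_id=2 -> matches Sports
  - product 2 (Notebook): category_id=1 -> matches Books
  - product 3 (Printer): category_id=1 -> matches Books
  - product 4 (Monitor): category_id=1 -> matches Books
  - product 5 (Phone): category_id=NULL, no match -> kept with NULL
  - product 6 (Keyboard): category_id=2 -> matches Sports
  - product 7 (Cable): category_id=NULL, no match -> kept with NULL
  - product 8 (Chair): category_id=1 -> matches Books
  - product 9 (Mouse): category_id=3 -> matches Furniture
All 9 rows appear; 2 have NULL category.

SQL:
SELECT a.name, b.name AS category
FROM products a
LEFT JOIN categories b ON a.category_id = b.id

Result:
name     | category 
---------+----------
Camera   | Sports   
Notebook | Books    
Printer  | Books    
Monitor  | Books    
Phone    | NULL     
Keyboard | Sports   
Cable    | NULL     
Chair    | Books    
Mouse    | Furniture


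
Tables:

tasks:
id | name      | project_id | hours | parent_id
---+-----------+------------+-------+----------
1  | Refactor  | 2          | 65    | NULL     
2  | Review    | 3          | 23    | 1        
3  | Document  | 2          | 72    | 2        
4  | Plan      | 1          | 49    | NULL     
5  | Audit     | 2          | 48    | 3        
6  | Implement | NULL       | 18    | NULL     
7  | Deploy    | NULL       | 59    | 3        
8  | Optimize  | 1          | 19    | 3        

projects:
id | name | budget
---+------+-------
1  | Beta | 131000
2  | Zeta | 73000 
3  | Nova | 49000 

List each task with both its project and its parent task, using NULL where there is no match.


Two LEFT JOINs from the same base table tasks: one to projects via project_id, one to tasks itself via parent_id. Both are LEFT so every task is preserved.
Match against projects:
  - task 1 (Refactor): project_id=2 -> matches Zeta
  - task 2 (Review): project_id=3 -> matches Nova
  - task 3 (Document): project_id=2 -> matches Zeta
  - task 4 (Plan): project_id=1 -> matches Beta
  - task 5 (Audit): project_id=2 -> matches Zeta
  - task 6 (Implement): project_id=NULL, no match -> kept with NULL
  - task 7 (Deploy): project_id=NULL, no match -> kept with NULL
  - task 8 (Optimize): project_id=1 -> matches Beta
Match against tasks (self):
  - task 1 (Refactor): parent_id=NULL -> NULL
  - task 2 (Review): parent_id=1 -> Refactor
  - task 3 (Document): parent_id=2 -> Review
  - task 4 (Plan): parent_id=NULL -> NULL
  - task 5 (Audit): parent_id=3 -> Document
  - task 6 (Implement): parent_id=NULL -> NULL
  - task 7 (Deploy): parent_id=3 -> Document
  - task 8 (Optimize): parent_id=3 -> Document

SQL:
SELECT a.name, b.name AS project, c.name AS parent
FROM tasks a
LEFT JOIN projects b ON a.project_id = b.id
LEFT JOIN tasks c ON a.parent_id = c.id

Result:
name      | project | parent  
----------+---------+---------
Refactor  | Zeta    | NULL    
Review    | Nova    | Refactor
Document  | Zeta    | Review  
Plan      | Beta    | NULL    
Audit     | Zeta    | Document
Implement | NULL    | NULL    
Deploy    | NULL    | Document
Optimize  | Beta    | Document


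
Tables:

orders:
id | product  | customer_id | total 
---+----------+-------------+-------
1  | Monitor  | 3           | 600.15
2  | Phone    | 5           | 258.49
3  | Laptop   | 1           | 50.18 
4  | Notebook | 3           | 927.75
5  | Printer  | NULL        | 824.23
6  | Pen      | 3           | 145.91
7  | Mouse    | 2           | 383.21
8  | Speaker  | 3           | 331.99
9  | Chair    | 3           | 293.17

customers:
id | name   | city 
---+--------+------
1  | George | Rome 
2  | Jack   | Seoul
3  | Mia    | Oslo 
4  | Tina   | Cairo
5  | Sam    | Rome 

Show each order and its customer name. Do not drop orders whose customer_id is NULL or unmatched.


LEFT JOIN keeps every row from orders (the left table); where customer_id has no match in customers, the customer columns become NULL. Walk through each order:
  - order 1 (Monitor): customer_id=3 -> matches Mia
  - order 2 (Phone): customer_id=5 -> matches Sam
  - order 3 (Laptop): customer_id=1 -> matches George
  - order 4 (Notebook): customer_id=3 -> matches Mia
  - order 5 (Printer): customer_id=NULL, no match -> kept with NULL
  - order 6 (Pen): customer_id=3 -> matches Mia
  - order 7 (Mouse): customer_id=2 -> matches Jack
  - order 8 (Speaker): customer_id=3 -> matches Mia
  - order 9 (Chair): customer_id=3 -> matches Mia
All 9 rows appear; 1 has NULL customer.

SQL:
SELECT a.product, b.name AS customer
FROM orders a
LEFT JOIN customers b ON a.customer_id = b.id

Result:
product  | customer
---------+---------
Monitor  | Mia     
Phone    | Sam     
Laptop   | George  
Notebook | Mia     
Printer  | NULL    
Pen      | Mia     
Mouse    | Jack    
Speaker  | Mia     
Chair    | Mia     


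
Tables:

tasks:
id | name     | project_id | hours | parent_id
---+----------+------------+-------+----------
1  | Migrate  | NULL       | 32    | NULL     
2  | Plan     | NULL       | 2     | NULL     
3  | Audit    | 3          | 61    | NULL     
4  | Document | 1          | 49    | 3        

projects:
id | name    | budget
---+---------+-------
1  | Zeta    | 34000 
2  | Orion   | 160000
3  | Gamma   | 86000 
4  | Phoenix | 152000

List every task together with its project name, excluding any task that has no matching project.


INNER JOIN keeps only tasks rows whose project_id matches an id in projects. Walk through each task:
  - task 1 (Migrate): project_id=NULL, no match -> dropped
  - task 2 (Plan): project_id=NULL, no match -> dropped
  - task 3 (Audit): project_id=3 -> matches Gamma
  - task 4 (Document): project_id=1 -> matches Zeta
So 2 of 4 rows are dropped.

SQL:
SELECT a.name, b.name AS project
FROM tasks a
INNER JOIN projects b ON a.project_id = b.id

Result:
name     | project
---------+--------
Audit    | Gamma  
Document | Zeta   


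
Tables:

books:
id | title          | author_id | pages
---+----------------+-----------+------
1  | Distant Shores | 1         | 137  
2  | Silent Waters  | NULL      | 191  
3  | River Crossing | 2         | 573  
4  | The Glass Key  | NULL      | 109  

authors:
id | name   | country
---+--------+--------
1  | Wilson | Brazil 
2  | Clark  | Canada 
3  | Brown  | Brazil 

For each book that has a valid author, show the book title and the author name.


INNER JOIN keeps only books rows whose author_id matches an id in authors. Walk through each book:
  - book 1 (Distant Shores): author_id=1 -> matches Wilson
  - book 2 (Silent Waters): author_id=NULL, no match -> dropped
  - book 3 (River Crossing): author_id=2 -> matches Clark
  - book 4 (The Glass Key): author_id=NULL, no match -> dropped
So 2 of 4 rows are dropped.

SQL:
SELECT a.title, b.name AS author
FROM books a
INNER JOIN authors b ON a.author_id = b.id

Result:
title          | author
---------------+-------
Distant Shores | Wilson
River Crossing | Clark 


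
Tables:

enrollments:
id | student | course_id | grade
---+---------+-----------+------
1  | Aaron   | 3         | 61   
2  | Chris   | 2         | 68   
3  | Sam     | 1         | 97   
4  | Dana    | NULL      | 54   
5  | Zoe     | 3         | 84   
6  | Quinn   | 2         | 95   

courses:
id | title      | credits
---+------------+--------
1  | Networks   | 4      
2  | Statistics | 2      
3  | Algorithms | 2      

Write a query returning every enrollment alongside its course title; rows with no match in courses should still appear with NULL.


LEFT JOIN keeps every row from enrollments (the left table); where course_id has no match in courses, the course columns become NULL. Walk through each enrollment:
  - enrollment 1 (Aaron): course_id=3 -> matches Algorithms
  - enrollment 2 (Chris): course_id=2 -> matches Statistics
  - enrollment 3 (Sam): course_id=1 -> matches Networks
  - enrollment 4 (Dana): course_id=NULL, no match -> kept with NULL
  - enrollment 5 (Zoe): course_id=3 -> matches Algorithms
  - enrollment 6 (Quinn): course_id=2 -> matches Statistics
All 6 rows appear; 1 has NULL course.

SQL:
SELECT a.student, b.title AS course
FROM enrollments a
LEFT JOIN courses b ON a.course_id = b.id

Result:
student | course    
--------+-----------
Aaron   | Algorithms
Chris   | Statistics
Sam     | Networks  
Dana    | NULL      
Zoe     | Algorithms
Quinn   | Statistics
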